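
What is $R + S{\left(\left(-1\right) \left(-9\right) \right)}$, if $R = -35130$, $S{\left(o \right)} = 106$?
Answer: $-35024$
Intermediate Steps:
$R + S{\left(\left(-1\right) \left(-9\right) \right)} = -35130 + 106 = -35024$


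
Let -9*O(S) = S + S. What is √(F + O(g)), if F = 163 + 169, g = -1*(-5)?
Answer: √2978/3 ≈ 18.190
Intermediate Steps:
g = 5
O(S) = -2*S/9 (O(S) = -(S + S)/9 = -2*S/9)
F = 332
√(F + O(g)) = √(332 - 2/9*5) = √(332 - 10/9) = √(2978/9) = √2978/3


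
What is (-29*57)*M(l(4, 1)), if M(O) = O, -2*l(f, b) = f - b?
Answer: 4959/2 ≈ 2479.5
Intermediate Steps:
l(f, b) = b/2 - f/2 (l(f, b) = -(f - b)/2 = b/2 - f/2)
(-29*57)*M(l(4, 1)) = (-29*57)*((1/2)*1 - 1/2*4) = -1653*(1/2 - 2) = -1653*(-3/2) = 4959/2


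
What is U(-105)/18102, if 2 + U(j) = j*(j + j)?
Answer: 11024/9051 ≈ 1.2180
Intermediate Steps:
U(j) = -2 + 2*j² (U(j) = -2 + j*(j + j) = -2 + j*(2*j) = -2 + 2*j²)
U(-105)/18102 = (-2 + 2*(-105)²)/18102 = (-2 + 2*11025)*(1/18102) = (-2 + 22050)*(1/18102) = 22048*(1/18102) = 11024/9051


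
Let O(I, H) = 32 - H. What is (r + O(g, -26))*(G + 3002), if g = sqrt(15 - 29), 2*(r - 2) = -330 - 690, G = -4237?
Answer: 555750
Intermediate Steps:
r = -508 (r = 2 + (-330 - 690)/2 = 2 + (1/2)*(-1020) = 2 - 510 = -508)
g = I*sqrt(14) (g = sqrt(-14) = I*sqrt(14) ≈ 3.7417*I)
(r + O(g, -26))*(G + 3002) = (-508 + (32 - 1*(-26)))*(-4237 + 3002) = (-508 + (32 + 26))*(-1235) = (-508 + 58)*(-1235) = -450*(-1235) = 555750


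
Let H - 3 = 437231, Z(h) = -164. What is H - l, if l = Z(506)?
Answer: 437398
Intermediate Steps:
H = 437234 (H = 3 + 437231 = 437234)
l = -164
H - l = 437234 - 1*(-164) = 437234 + 164 = 437398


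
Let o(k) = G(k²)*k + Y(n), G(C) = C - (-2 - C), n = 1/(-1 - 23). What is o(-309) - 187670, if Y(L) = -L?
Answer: -1420693103/24 ≈ -5.9196e+7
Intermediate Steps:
n = -1/24 (n = 1/(-24) = -1/24 ≈ -0.041667)
G(C) = 2 + 2*C (G(C) = C + (2 + C) = 2 + 2*C)
o(k) = 1/24 + k*(2 + 2*k²) (o(k) = (2 + 2*k²)*k - 1*(-1/24) = k*(2 + 2*k²) + 1/24 = 1/24 + k*(2 + 2*k²))
o(-309) - 187670 = (1/24 + 2*(-309)*(1 + (-309)²)) - 187670 = (1/24 + 2*(-309)*(1 + 95481)) - 187670 = (1/24 + 2*(-309)*95482) - 187670 = (1/24 - 59007876) - 187670 = -1416189023/24 - 187670 = -1420693103/24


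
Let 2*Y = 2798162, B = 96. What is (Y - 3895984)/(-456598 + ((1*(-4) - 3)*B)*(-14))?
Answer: 2496903/447190 ≈ 5.5835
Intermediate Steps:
Y = 1399081 (Y = (½)*2798162 = 1399081)
(Y - 3895984)/(-456598 + ((1*(-4) - 3)*B)*(-14)) = (1399081 - 3895984)/(-456598 + ((1*(-4) - 3)*96)*(-14)) = -2496903/(-456598 + ((-4 - 3)*96)*(-14)) = -2496903/(-456598 - 7*96*(-14)) = -2496903/(-456598 - 672*(-14)) = -2496903/(-456598 + 9408) = -2496903/(-447190) = -2496903*(-1/447190) = 2496903/447190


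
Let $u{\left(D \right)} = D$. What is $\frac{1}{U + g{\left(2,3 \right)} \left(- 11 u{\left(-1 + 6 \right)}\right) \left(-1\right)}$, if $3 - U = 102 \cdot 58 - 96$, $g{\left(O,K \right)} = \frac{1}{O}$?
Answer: $- \frac{2}{11579} \approx -0.00017273$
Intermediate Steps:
$U = -5817$ ($U = 3 - \left(102 \cdot 58 - 96\right) = 3 - \left(5916 - 96\right) = 3 - 5820 = -5817$)
$\frac{1}{U + g{\left(2,3 \right)} \left(- 11 u{\left(-1 + 6 \right)}\right) \left(-1\right)} = \frac{1}{-5817 + \frac{\left(-11\right) \left(-1 + 6\right)}{2} \left(-1\right)} = \frac{1}{-5817 + \frac{\left(-11\right) 5}{2} \left(-1\right)} = \frac{1}{-5817 + \frac{1}{2} \left(-55\right) \left(-1\right)} = \frac{1}{-5817 - - \frac{55}{2}} = \frac{1}{-5817 + \frac{55}{2}} = \frac{1}{- \frac{11579}{2}} = - \frac{2}{11579}$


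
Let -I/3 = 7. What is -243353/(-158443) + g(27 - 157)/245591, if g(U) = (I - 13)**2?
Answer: 59948466731/38912174813 ≈ 1.5406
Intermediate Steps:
I = -21 (I = -3*7 = -21)
g(U) = 1156 (g(U) = (-21 - 13)**2 = (-34)**2 = 1156)
-243353/(-158443) + g(27 - 157)/245591 = -243353/(-158443) + 1156/245591 = -243353*(-1/158443) + 1156*(1/245591) = 243353/158443 + 1156/245591 = 59948466731/38912174813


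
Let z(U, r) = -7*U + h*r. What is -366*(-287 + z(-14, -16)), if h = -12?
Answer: -1098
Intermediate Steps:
z(U, r) = -12*r - 7*U (z(U, r) = -7*U - 12*r = -12*r - 7*U)
-366*(-287 + z(-14, -16)) = -366*(-287 + (-12*(-16) - 7*(-14))) = -366*(-287 + (192 + 98)) = -366*(-287 + 290) = -366*3 = -1098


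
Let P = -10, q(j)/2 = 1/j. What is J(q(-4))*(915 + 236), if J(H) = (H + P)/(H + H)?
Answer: 24171/2 ≈ 12086.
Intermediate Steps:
q(j) = 2/j (q(j) = 2*(1/j) = 2/j)
J(H) = (-10 + H)/(2*H) (J(H) = (H - 10)/(H + H) = (-10 + H)/((2*H)) = (-10 + H)*(1/(2*H)) = (-10 + H)/(2*H))
J(q(-4))*(915 + 236) = ((-10 + 2/(-4))/(2*((2/(-4)))))*(915 + 236) = ((-10 + 2*(-¼))/(2*((2*(-¼)))))*1151 = ((-10 - ½)/(2*(-½)))*1151 = ((½)*(-2)*(-21/2))*1151 = (21/2)*1151 = 24171/2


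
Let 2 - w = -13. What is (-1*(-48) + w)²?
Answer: 3969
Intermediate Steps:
w = 15 (w = 2 - 1*(-13) = 2 + 13 = 15)
(-1*(-48) + w)² = (-1*(-48) + 15)² = (48 + 15)² = 63² = 3969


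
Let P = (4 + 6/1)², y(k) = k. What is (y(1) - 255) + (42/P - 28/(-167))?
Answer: -2115993/8350 ≈ -253.41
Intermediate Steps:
P = 100 (P = (4 + 6*1)² = (4 + 6)² = 10² = 100)
(y(1) - 255) + (42/P - 28/(-167)) = (1 - 255) + (42/100 - 28/(-167)) = -254 + (42*(1/100) - 28*(-1/167)) = -254 + (21/50 + 28/167) = -254 + 4907/8350 = -2115993/8350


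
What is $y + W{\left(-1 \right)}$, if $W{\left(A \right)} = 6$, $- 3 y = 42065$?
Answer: $- \frac{42047}{3} \approx -14016.0$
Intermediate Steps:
$y = - \frac{42065}{3}$ ($y = \left(- \frac{1}{3}\right) 42065 = - \frac{42065}{3} \approx -14022.0$)
$y + W{\left(-1 \right)} = - \frac{42065}{3} + 6 = - \frac{42047}{3}$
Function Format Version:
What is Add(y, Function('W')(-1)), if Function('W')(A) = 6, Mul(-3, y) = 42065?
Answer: Rational(-42047, 3) ≈ -14016.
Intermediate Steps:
y = Rational(-42065, 3) (y = Mul(Rational(-1, 3), 42065) = Rational(-42065, 3) ≈ -14022.)
Add(y, Function('W')(-1)) = Add(Rational(-42065, 3), 6) = Rational(-42047, 3)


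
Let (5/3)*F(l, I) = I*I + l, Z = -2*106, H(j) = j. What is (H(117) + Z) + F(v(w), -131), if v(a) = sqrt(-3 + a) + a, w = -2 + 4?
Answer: 51014/5 + 3*I/5 ≈ 10203.0 + 0.6*I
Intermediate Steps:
w = 2
v(a) = a + sqrt(-3 + a)
Z = -212
F(l, I) = 3*l/5 + 3*I**2/5 (F(l, I) = 3*(I*I + l)/5 = 3*(I**2 + l)/5 = 3*(l + I**2)/5 = 3*l/5 + 3*I**2/5)
(H(117) + Z) + F(v(w), -131) = (117 - 212) + (3*(2 + sqrt(-3 + 2))/5 + (3/5)*(-131)**2) = -95 + (3*(2 + sqrt(-1))/5 + (3/5)*17161) = -95 + (3*(2 + I)/5 + 51483/5) = -95 + ((6/5 + 3*I/5) + 51483/5) = -95 + (51489/5 + 3*I/5) = 51014/5 + 3*I/5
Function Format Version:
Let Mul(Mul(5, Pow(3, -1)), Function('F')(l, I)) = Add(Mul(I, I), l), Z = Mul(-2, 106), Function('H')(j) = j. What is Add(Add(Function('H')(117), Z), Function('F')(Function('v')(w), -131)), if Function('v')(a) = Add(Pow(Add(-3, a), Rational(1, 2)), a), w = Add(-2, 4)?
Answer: Add(Rational(51014, 5), Mul(Rational(3, 5), I)) ≈ Add(10203., Mul(0.60000, I))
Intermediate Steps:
w = 2
Function('v')(a) = Add(a, Pow(Add(-3, a), Rational(1, 2)))
Z = -212
Function('F')(l, I) = Add(Mul(Rational(3, 5), l), Mul(Rational(3, 5), Pow(I, 2))) (Function('F')(l, I) = Mul(Rational(3, 5), Add(Mul(I, I), l)) = Mul(Rational(3, 5), Add(Pow(I, 2), l)) = Mul(Rational(3, 5), Add(l, Pow(I, 2))) = Add(Mul(Rational(3, 5), l), Mul(Rational(3, 5), Pow(I, 2))))
Add(Add(Function('H')(117), Z), Function('F')(Function('v')(w), -131)) = Add(Add(117, -212), Add(Mul(Rational(3, 5), Add(2, Pow(Add(-3, 2), Rational(1, 2)))), Mul(Rational(3, 5), Pow(-131, 2)))) = Add(-95, Add(Mul(Rational(3, 5), Add(2, Pow(-1, Rational(1, 2)))), Mul(Rational(3, 5), 17161))) = Add(-95, Add(Mul(Rational(3, 5), Add(2, I)), Rational(51483, 5))) = Add(-95, Add(Add(Rational(6, 5), Mul(Rational(3, 5), I)), Rational(51483, 5))) = Add(-95, Add(Rational(51489, 5), Mul(Rational(3, 5), I))) = Add(Rational(51014, 5), Mul(Rational(3, 5), I))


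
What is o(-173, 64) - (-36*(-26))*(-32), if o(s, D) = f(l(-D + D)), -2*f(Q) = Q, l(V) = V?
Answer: 29952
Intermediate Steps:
f(Q) = -Q/2
o(s, D) = 0 (o(s, D) = -(-D + D)/2 = -½*0 = 0)
o(-173, 64) - (-36*(-26))*(-32) = 0 - (-36*(-26))*(-32) = 0 - 936*(-32) = 0 - 1*(-29952) = 0 + 29952 = 29952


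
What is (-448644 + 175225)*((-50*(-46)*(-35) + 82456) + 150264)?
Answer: -41619840180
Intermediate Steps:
(-448644 + 175225)*((-50*(-46)*(-35) + 82456) + 150264) = -273419*((2300*(-35) + 82456) + 150264) = -273419*((-80500 + 82456) + 150264) = -273419*(1956 + 150264) = -273419*152220 = -41619840180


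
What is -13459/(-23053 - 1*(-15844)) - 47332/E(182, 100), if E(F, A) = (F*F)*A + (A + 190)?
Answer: 7374046387/3980197035 ≈ 1.8527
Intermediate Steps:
E(F, A) = 190 + A + A*F**2 (E(F, A) = F**2*A + (190 + A) = A*F**2 + (190 + A) = 190 + A + A*F**2)
-13459/(-23053 - 1*(-15844)) - 47332/E(182, 100) = -13459/(-23053 - 1*(-15844)) - 47332/(190 + 100 + 100*182**2) = -13459/(-23053 + 15844) - 47332/(190 + 100 + 100*33124) = -13459/(-7209) - 47332/(190 + 100 + 3312400) = -13459*(-1/7209) - 47332/3312690 = 13459/7209 - 47332*1/3312690 = 13459/7209 - 23666/1656345 = 7374046387/3980197035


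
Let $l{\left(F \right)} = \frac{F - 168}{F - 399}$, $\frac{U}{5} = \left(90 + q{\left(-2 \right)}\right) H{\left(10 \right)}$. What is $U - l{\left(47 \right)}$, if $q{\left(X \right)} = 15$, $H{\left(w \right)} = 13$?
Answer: $\frac{218389}{32} \approx 6824.7$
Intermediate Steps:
$U = 6825$ ($U = 5 \left(90 + 15\right) 13 = 5 \cdot 105 \cdot 13 = 5 \cdot 1365 = 6825$)
$l{\left(F \right)} = \frac{-168 + F}{-399 + F}$
$U - l{\left(47 \right)} = 6825 - \frac{-168 + 47}{-399 + 47} = 6825 - \frac{1}{-352} \left(-121\right) = 6825 - \left(- \frac{1}{352}\right) \left(-121\right) = 6825 - \frac{11}{32} = \frac{218389}{32}$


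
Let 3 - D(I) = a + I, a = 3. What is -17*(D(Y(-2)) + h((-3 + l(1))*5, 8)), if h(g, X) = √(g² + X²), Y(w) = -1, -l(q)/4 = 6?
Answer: -17 - 17*√18289 ≈ -2316.0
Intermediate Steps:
l(q) = -24 (l(q) = -4*6 = -24)
D(I) = -I (D(I) = 3 - (3 + I) = 3 + (-3 - I) = -I)
h(g, X) = √(X² + g²)
-17*(D(Y(-2)) + h((-3 + l(1))*5, 8)) = -17*(-1*(-1) + √(8² + ((-3 - 24)*5)²)) = -17*(1 + √(64 + (-27*5)²)) = -17*(1 + √(64 + (-135)²)) = -17*(1 + √(64 + 18225)) = -17*(1 + √18289) = -17 - 17*√18289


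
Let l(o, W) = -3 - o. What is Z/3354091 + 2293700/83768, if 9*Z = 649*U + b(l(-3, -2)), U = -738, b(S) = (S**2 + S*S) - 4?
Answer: 17299846179103/632172363498 ≈ 27.366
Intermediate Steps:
b(S) = -4 + 2*S**2 (b(S) = (S**2 + S**2) - 4 = 2*S**2 - 4 = -4 + 2*S**2)
Z = -478966/9 (Z = (649*(-738) + (-4 + 2*(-3 - 1*(-3))**2))/9 = (-478962 + (-4 + 2*(-3 + 3)**2))/9 = (-478962 + (-4 + 2*0**2))/9 = (-478962 + (-4 + 2*0))/9 = (-478962 + (-4 + 0))/9 = (-478962 - 4)/9 = (1/9)*(-478966) = -478966/9 ≈ -53218.)
Z/3354091 + 2293700/83768 = -478966/9/3354091 + 2293700/83768 = -478966/9*1/3354091 + 2293700*(1/83768) = -478966/30186819 + 573425/20942 = 17299846179103/632172363498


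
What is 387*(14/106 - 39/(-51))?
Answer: 312696/901 ≈ 347.05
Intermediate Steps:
387*(14/106 - 39/(-51)) = 387*(14*(1/106) - 39*(-1/51)) = 387*(7/53 + 13/17) = 387*(808/901) = 312696/901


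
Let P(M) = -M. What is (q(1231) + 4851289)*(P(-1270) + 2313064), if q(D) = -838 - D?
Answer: 11222714719480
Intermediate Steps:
(q(1231) + 4851289)*(P(-1270) + 2313064) = ((-838 - 1*1231) + 4851289)*(-1*(-1270) + 2313064) = ((-838 - 1231) + 4851289)*(1270 + 2313064) = (-2069 + 4851289)*2314334 = 4849220*2314334 = 11222714719480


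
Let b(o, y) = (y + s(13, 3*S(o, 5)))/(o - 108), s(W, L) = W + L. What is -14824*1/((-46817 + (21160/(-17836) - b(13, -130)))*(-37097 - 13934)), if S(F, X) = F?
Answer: -6279520520/1012085863221747 ≈ -6.2045e-6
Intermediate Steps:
s(W, L) = L + W
b(o, y) = (13 + y + 3*o)/(-108 + o) (b(o, y) = (y + (3*o + 13))/(o - 108) = (y + (13 + 3*o))/(-108 + o) = (13 + y + 3*o)/(-108 + o))
-14824*1/((-46817 + (21160/(-17836) - b(13, -130)))*(-37097 - 13934)) = -14824*1/((-46817 + (21160/(-17836) - (13 - 130 + 3*13)/(-108 + 13)))*(-37097 - 13934)) = -14824*(-1/(51031*(-46817 + (21160*(-1/17836) - (13 - 130 + 39)/(-95))))) = -14824*(-1/(51031*(-46817 + (-5290/4459 - (-1)*(-78)/95)))) = -14824*(-1/(51031*(-46817 + (-5290/4459 - 1*78/95)))) = -14824*(-1/(51031*(-46817 + (-5290/4459 - 78/95)))) = -14824*(-1/(51031*(-46817 - 850352/423605))) = -14824/((-51031*(-19832765637/423605))) = -14824/1012085863221747/423605 = -14824*423605/1012085863221747 = -6279520520/1012085863221747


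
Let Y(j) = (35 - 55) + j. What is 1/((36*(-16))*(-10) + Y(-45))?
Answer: 1/5695 ≈ 0.00017559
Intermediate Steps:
Y(j) = -20 + j
1/((36*(-16))*(-10) + Y(-45)) = 1/((36*(-16))*(-10) + (-20 - 45)) = 1/(-576*(-10) - 65) = 1/(5760 - 65) = 1/5695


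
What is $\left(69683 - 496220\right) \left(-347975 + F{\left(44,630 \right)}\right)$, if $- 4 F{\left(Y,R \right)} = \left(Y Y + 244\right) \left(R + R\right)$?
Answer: $441327170475$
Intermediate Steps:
$F{\left(Y,R \right)} = - \frac{R \left(244 + Y^{2}\right)}{2}$ ($F{\left(Y,R \right)} = - \frac{\left(Y Y + 244\right) \left(R + R\right)}{4} = - \frac{\left(Y^{2} + 244\right) 2 R}{4} = - \frac{\left(244 + Y^{2}\right) 2 R}{4} = - \frac{2 R \left(244 + Y^{2}\right)}{4} = - \frac{R \left(244 + Y^{2}\right)}{2}$)
$\left(69683 - 496220\right) \left(-347975 + F{\left(44,630 \right)}\right) = \left(69683 - 496220\right) \left(-347975 - 315 \left(244 + 44^{2}\right)\right) = - 426537 \left(-347975 - 315 \left(244 + 1936\right)\right) = - 426537 \left(-347975 - 315 \cdot 2180\right) = - 426537 \left(-347975 - 686700\right) = \left(-426537\right) \left(-1034675\right) = 441327170475$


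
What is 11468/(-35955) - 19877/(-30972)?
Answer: 2549579/7897860 ≈ 0.32282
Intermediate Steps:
11468/(-35955) - 19877/(-30972) = 11468*(-1/35955) - 19877*(-1/30972) = -244/765 + 19877/30972 = 2549579/7897860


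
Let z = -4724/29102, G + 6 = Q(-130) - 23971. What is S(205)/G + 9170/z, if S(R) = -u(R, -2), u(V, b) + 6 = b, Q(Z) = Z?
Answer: -1608330697293/28470367 ≈ -56491.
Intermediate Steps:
G = -24107 (G = -6 + (-130 - 23971) = -6 - 24101 = -24107)
z = -2362/14551 (z = -4724*1/29102 = -2362/14551 ≈ -0.16233)
u(V, b) = -6 + b
S(R) = 8 (S(R) = -(-6 - 2) = -1*(-8) = 8)
S(205)/G + 9170/z = 8/(-24107) + 9170/(-2362/14551) = 8*(-1/24107) + 9170*(-14551/2362) = -8/24107 - 66716335/1181 = -1608330697293/28470367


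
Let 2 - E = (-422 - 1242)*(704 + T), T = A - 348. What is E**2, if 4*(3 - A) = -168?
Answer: 445243914756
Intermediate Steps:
A = 45 (A = 3 - 1/4*(-168) = 3 + 42 = 45)
T = -303 (T = 45 - 348 = -303)
E = 667266 (E = 2 - (-422 - 1242)*(704 - 303) = 2 - (-1664)*401 = 2 - 1*(-667264) = 2 + 667264 = 667266)
E**2 = 667266**2 = 445243914756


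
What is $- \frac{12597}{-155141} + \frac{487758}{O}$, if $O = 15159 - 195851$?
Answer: $- \frac{36697543377}{14016368786} \approx -2.6182$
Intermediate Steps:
$O = -180692$ ($O = 15159 - 195851 = -180692$)
$- \frac{12597}{-155141} + \frac{487758}{O} = - \frac{12597}{-155141} + \frac{487758}{-180692} = \left(-12597\right) \left(- \frac{1}{155141}\right) + 487758 \left(- \frac{1}{180692}\right) = \frac{12597}{155141} - \frac{243879}{90346} = - \frac{36697543377}{14016368786}$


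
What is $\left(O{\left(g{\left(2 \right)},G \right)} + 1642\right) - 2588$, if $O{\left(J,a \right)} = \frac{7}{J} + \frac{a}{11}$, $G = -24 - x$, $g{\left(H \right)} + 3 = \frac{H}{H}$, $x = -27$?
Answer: $- \frac{20883}{22} \approx -949.23$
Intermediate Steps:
$g{\left(H \right)} = -2$ ($g{\left(H \right)} = -3 + \frac{H}{H} = -3 + 1 = -2$)
$G = 3$ ($G = -24 - -27 = -24 + 27 = 3$)
$O{\left(J,a \right)} = \frac{7}{J} + \frac{a}{11}$ ($O{\left(J,a \right)} = \frac{7}{J} + a \frac{1}{11} = \frac{7}{J} + \frac{a}{11}$)
$\left(O{\left(g{\left(2 \right)},G \right)} + 1642\right) - 2588 = \left(\left(\frac{7}{-2} + \frac{1}{11} \cdot 3\right) + 1642\right) - 2588 = \left(\left(7 \left(- \frac{1}{2}\right) + \frac{3}{11}\right) + 1642\right) - 2588 = \left(\left(- \frac{7}{2} + \frac{3}{11}\right) + 1642\right) - 2588 = \left(- \frac{71}{22} + 1642\right) - 2588 = \frac{36053}{22} - 2588 = - \frac{20883}{22}$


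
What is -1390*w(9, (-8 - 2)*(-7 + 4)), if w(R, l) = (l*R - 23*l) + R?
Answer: 571290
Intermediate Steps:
w(R, l) = R - 23*l + R*l (w(R, l) = (R*l - 23*l) + R = (-23*l + R*l) + R = R - 23*l + R*l)
-1390*w(9, (-8 - 2)*(-7 + 4)) = -1390*(9 - 23*(-8 - 2)*(-7 + 4) + 9*((-8 - 2)*(-7 + 4))) = -1390*(9 - (-230)*(-3) + 9*(-10*(-3))) = -1390*(9 - 23*30 + 9*30) = -1390*(9 - 690 + 270) = -1390*(-411) = 571290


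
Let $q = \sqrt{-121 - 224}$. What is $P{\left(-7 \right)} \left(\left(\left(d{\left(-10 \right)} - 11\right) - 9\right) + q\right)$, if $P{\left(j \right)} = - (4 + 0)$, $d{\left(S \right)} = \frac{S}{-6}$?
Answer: $\frac{220}{3} - 4 i \sqrt{345} \approx 73.333 - 74.297 i$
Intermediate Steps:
$d{\left(S \right)} = - \frac{S}{6}$ ($d{\left(S \right)} = S \left(- \frac{1}{6}\right) = - \frac{S}{6}$)
$P{\left(j \right)} = -4$ ($P{\left(j \right)} = \left(-1\right) 4 = -4$)
$q = i \sqrt{345}$ ($q = \sqrt{-345} = i \sqrt{345} \approx 18.574 i$)
$P{\left(-7 \right)} \left(\left(\left(d{\left(-10 \right)} - 11\right) - 9\right) + q\right) = - 4 \left(\left(\left(\left(- \frac{1}{6}\right) \left(-10\right) - 11\right) - 9\right) + i \sqrt{345}\right) = - 4 \left(\left(\left(\frac{5}{3} - 11\right) - 9\right) + i \sqrt{345}\right) = - 4 \left(\left(- \frac{28}{3} - 9\right) + i \sqrt{345}\right) = - 4 \left(- \frac{55}{3} + i \sqrt{345}\right) = \frac{220}{3} - 4 i \sqrt{345}$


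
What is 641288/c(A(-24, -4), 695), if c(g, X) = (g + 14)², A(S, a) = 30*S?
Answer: 160322/124609 ≈ 1.2866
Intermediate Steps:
c(g, X) = (14 + g)²
641288/c(A(-24, -4), 695) = 641288/((14 + 30*(-24))²) = 641288/((14 - 720)²) = 641288/((-706)²) = 641288/498436 = 641288*(1/498436) = 160322/124609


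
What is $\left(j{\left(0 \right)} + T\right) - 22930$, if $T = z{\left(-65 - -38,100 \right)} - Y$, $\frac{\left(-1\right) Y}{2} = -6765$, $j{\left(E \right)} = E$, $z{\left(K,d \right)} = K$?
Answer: $-36487$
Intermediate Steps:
$Y = 13530$ ($Y = \left(-2\right) \left(-6765\right) = 13530$)
$T = -13557$ ($T = \left(-65 - -38\right) - 13530 = \left(-65 + 38\right) - 13530 = -27 - 13530 = -13557$)
$\left(j{\left(0 \right)} + T\right) - 22930 = \left(0 - 13557\right) - 22930 = -13557 - 22930 = -36487$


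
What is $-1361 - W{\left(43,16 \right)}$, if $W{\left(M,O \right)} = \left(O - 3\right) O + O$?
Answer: $-1585$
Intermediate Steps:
$W{\left(M,O \right)} = O + O \left(-3 + O\right)$ ($W{\left(M,O \right)} = \left(-3 + O\right) O + O = O \left(-3 + O\right) + O = O + O \left(-3 + O\right)$)
$-1361 - W{\left(43,16 \right)} = -1361 - 16 \left(-2 + 16\right) = -1361 - 16 \cdot 14 = -1361 - 224 = -1585$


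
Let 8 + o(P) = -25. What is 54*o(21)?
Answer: -1782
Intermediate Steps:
o(P) = -33 (o(P) = -8 - 25 = -33)
54*o(21) = 54*(-33) = -1782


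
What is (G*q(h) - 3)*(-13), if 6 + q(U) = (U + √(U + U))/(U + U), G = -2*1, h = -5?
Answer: -104 - 13*I*√10/5 ≈ -104.0 - 8.2219*I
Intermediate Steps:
G = -2
q(U) = -6 + (U + √2*√U)/(2*U) (q(U) = -6 + (U + √(U + U))/(U + U) = -6 + (U + √(2*U))/((2*U)) = -6 + (U + √2*√U)*(1/(2*U)) = -6 + (U + √2*√U)/(2*U))
(G*q(h) - 3)*(-13) = (-2*(-11/2 + √2/(2*√(-5))) - 3)*(-13) = (-2*(-11/2 + √2*(-I*√5/5)/2) - 3)*(-13) = (-2*(-11/2 - I*√10/10) - 3)*(-13) = ((11 + I*√10/5) - 3)*(-13) = (8 + I*√10/5)*(-13) = -104 - 13*I*√10/5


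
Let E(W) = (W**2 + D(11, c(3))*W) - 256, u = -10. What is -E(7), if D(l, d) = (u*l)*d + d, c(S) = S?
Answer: 2496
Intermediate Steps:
D(l, d) = d - 10*d*l (D(l, d) = (-10*l)*d + d = -10*d*l + d = d - 10*d*l)
E(W) = -256 + W**2 - 327*W (E(W) = (W**2 + (3*(1 - 10*11))*W) - 256 = (W**2 + (3*(1 - 110))*W) - 256 = (W**2 + (3*(-109))*W) - 256 = (W**2 - 327*W) - 256 = -256 + W**2 - 327*W)
-E(7) = -(-256 + 7**2 - 327*7) = -(-256 + 49 - 2289) = -1*(-2496) = 2496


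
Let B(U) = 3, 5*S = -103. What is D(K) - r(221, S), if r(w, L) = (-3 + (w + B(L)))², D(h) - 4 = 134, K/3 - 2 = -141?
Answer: -48703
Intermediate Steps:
S = -103/5 (S = (⅕)*(-103) = -103/5 ≈ -20.600)
K = -417 (K = 6 + 3*(-141) = 6 - 423 = -417)
D(h) = 138 (D(h) = 4 + 134 = 138)
r(w, L) = w² (r(w, L) = (-3 + (w + 3))² = (-3 + (3 + w))² = w²)
D(K) - r(221, S) = 138 - 1*221² = 138 - 1*48841 = 138 - 48841 = -48703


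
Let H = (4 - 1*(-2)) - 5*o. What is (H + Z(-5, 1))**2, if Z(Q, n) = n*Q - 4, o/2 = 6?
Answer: 3969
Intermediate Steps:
o = 12 (o = 2*6 = 12)
Z(Q, n) = -4 + Q*n (Z(Q, n) = Q*n - 4 = -4 + Q*n)
H = -54 (H = (4 - 1*(-2)) - 5*12 = (4 + 2) - 60 = 6 - 60 = -54)
(H + Z(-5, 1))**2 = (-54 + (-4 - 5*1))**2 = (-54 + (-4 - 5))**2 = (-54 - 9)**2 = (-63)**2 = 3969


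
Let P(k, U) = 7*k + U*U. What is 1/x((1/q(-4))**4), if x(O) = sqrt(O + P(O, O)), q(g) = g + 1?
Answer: 81*sqrt(649)/649 ≈ 3.1795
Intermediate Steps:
P(k, U) = U**2 + 7*k (P(k, U) = 7*k + U**2 = U**2 + 7*k)
q(g) = 1 + g
x(O) = sqrt(O**2 + 8*O) (x(O) = sqrt(O + (O**2 + 7*O)) = sqrt(O**2 + 8*O))
1/x((1/q(-4))**4) = 1/(sqrt((1/(1 - 4))**4*(8 + (1/(1 - 4))**4))) = 1/(sqrt((1/(-3))**4*(8 + (1/(-3))**4))) = 1/(sqrt((-1/3)**4*(8 + (-1/3)**4))) = 1/(sqrt((8 + 1/81)/81)) = 1/(sqrt((1/81)*(649/81))) = 1/(sqrt(649/6561)) = 1/(sqrt(649)/81) = 81*sqrt(649)/649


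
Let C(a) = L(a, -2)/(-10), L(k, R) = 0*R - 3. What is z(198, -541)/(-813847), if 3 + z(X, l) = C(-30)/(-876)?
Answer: 8761/2376433240 ≈ 3.6866e-6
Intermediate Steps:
L(k, R) = -3 (L(k, R) = 0 - 3 = -3)
C(a) = 3/10 (C(a) = -3/(-10) = -3*(-⅒) = 3/10)
z(X, l) = -8761/2920 (z(X, l) = -3 + (3/10)/(-876) = -3 + (3/10)*(-1/876) = -3 - 1/2920 = -8761/2920)
z(198, -541)/(-813847) = -8761/2920/(-813847) = -8761/2920*(-1/813847) = 8761/2376433240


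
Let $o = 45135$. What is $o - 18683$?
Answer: $26452$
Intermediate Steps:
$o - 18683 = 45135 - 18683 = 26452$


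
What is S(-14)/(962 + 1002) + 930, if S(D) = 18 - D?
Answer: 456638/491 ≈ 930.02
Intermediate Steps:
S(-14)/(962 + 1002) + 930 = (18 - 1*(-14))/(962 + 1002) + 930 = (18 + 14)/1964 + 930 = 32*(1/1964) + 930 = 8/491 + 930 = 456638/491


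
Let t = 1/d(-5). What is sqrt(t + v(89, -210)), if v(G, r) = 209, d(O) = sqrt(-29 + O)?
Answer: sqrt(241604 - 34*I*sqrt(34))/34 ≈ 14.457 - 0.0059314*I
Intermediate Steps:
t = -I*sqrt(34)/34 (t = 1/(sqrt(-29 - 5)) = 1/(sqrt(-34)) = 1/(I*sqrt(34)) = -I*sqrt(34)/34 ≈ -0.1715*I)
sqrt(t + v(89, -210)) = sqrt(-I*sqrt(34)/34 + 209) = sqrt(209 - I*sqrt(34)/34)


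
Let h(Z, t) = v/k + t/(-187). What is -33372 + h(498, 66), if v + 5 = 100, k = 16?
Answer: -9075665/272 ≈ -33366.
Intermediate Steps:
v = 95 (v = -5 + 100 = 95)
h(Z, t) = 95/16 - t/187 (h(Z, t) = 95/16 + t/(-187) = 95*(1/16) + t*(-1/187) = 95/16 - t/187)
-33372 + h(498, 66) = -33372 + (95/16 - 1/187*66) = -33372 + (95/16 - 6/17) = -33372 + 1519/272 = -9075665/272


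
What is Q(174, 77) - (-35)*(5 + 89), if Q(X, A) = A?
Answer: 3367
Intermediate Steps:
Q(174, 77) - (-35)*(5 + 89) = 77 - (-35)*(5 + 89) = 77 - (-35)*94 = 77 - 1*(-3290) = 77 + 3290 = 3367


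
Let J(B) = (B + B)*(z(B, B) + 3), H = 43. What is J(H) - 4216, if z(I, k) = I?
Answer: -260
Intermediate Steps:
J(B) = 2*B*(3 + B) (J(B) = (B + B)*(B + 3) = (2*B)*(3 + B) = 2*B*(3 + B))
J(H) - 4216 = 2*43*(3 + 43) - 4216 = 2*43*46 - 4216 = 3956 - 4216 = -260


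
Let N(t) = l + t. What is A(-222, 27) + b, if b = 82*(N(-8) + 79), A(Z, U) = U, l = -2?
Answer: 5685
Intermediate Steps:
N(t) = -2 + t
b = 5658 (b = 82*((-2 - 8) + 79) = 82*(-10 + 79) = 82*69 = 5658)
A(-222, 27) + b = 27 + 5658 = 5685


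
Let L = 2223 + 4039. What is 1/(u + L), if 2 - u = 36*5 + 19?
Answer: 1/6065 ≈ 0.00016488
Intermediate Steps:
L = 6262
u = -197 (u = 2 - (36*5 + 19) = 2 - (180 + 19) = 2 - 1*199 = 2 - 199 = -197)
1/(u + L) = 1/(-197 + 6262) = 1/6065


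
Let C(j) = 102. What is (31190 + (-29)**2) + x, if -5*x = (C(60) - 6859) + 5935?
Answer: 160977/5 ≈ 32195.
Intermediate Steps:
x = 822/5 (x = -((102 - 6859) + 5935)/5 = -(-6757 + 5935)/5 = -1/5*(-822) = 822/5 ≈ 164.40)
(31190 + (-29)**2) + x = (31190 + (-29)**2) + 822/5 = (31190 + 841) + 822/5 = 32031 + 822/5 = 160977/5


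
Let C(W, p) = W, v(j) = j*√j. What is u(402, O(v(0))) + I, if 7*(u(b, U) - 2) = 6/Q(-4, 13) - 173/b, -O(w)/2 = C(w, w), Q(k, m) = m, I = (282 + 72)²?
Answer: 4584383239/36582 ≈ 1.2532e+5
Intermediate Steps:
v(j) = j^(3/2)
I = 125316 (I = 354² = 125316)
O(w) = -2*w
u(b, U) = 188/91 - 173/(7*b) (u(b, U) = 2 + (6/13 - 173/b)/7 = 2 + (6/91 - 173/(7*b)) = 188/91 - 173/(7*b))
u(402, O(v(0))) + I = (1/91)*(-2249 + 188*402)/402 + 125316 = (1/91)*(1/402)*(-2249 + 75576) + 125316 = (1/91)*(1/402)*73327 + 125316 = 73327/36582 + 125316 = 4584383239/36582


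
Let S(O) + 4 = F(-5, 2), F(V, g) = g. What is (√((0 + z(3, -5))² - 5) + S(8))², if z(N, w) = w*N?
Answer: 224 - 8*√55 ≈ 164.67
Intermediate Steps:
z(N, w) = N*w
S(O) = -2 (S(O) = -4 + 2 = -2)
(√((0 + z(3, -5))² - 5) + S(8))² = (√((0 + 3*(-5))² - 5) - 2)² = (√((0 - 15)² - 5) - 2)² = (√((-15)² - 5) - 2)² = (√(225 - 5) - 2)² = (√220 - 2)² = (2*√55 - 2)² = (-2 + 2*√55)²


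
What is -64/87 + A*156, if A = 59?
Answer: 800684/87 ≈ 9203.3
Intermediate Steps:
-64/87 + A*156 = -64/87 + 59*156 = -64*1/87 + 9204 = -64/87 + 9204 = 800684/87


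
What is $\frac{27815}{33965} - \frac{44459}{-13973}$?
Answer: $\frac{379741786}{94918589} \approx 4.0007$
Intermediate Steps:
$\frac{27815}{33965} - \frac{44459}{-13973} = 27815 \cdot \frac{1}{33965} - - \frac{44459}{13973} = \frac{5563}{6793} + \frac{44459}{13973} = \frac{379741786}{94918589}$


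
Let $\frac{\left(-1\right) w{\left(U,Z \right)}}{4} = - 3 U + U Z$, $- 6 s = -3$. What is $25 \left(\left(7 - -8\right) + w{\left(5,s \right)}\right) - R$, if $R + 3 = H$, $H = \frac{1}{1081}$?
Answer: $\frac{1759867}{1081} \approx 1628.0$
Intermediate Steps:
$s = \frac{1}{2}$ ($s = \left(- \frac{1}{6}\right) \left(-3\right) = \frac{1}{2} \approx 0.5$)
$w{\left(U,Z \right)} = 12 U - 4 U Z$ ($w{\left(U,Z \right)} = - 4 \left(- 3 U + U Z\right) = 12 U - 4 U Z$)
$H = \frac{1}{1081} \approx 0.00092507$
$R = - \frac{3242}{1081}$ ($R = -3 + \frac{1}{1081} = - \frac{3242}{1081} \approx -2.9991$)
$25 \left(\left(7 - -8\right) + w{\left(5,s \right)}\right) - R = 25 \left(\left(7 - -8\right) + 4 \cdot 5 \left(3 - \frac{1}{2}\right)\right) - - \frac{3242}{1081} = 25 \left(\left(7 + 8\right) + 4 \cdot 5 \left(3 - \frac{1}{2}\right)\right) + \frac{3242}{1081} = 25 \left(15 + 4 \cdot 5 \cdot \frac{5}{2}\right) + \frac{3242}{1081} = 25 \left(15 + 50\right) + \frac{3242}{1081} = 25 \cdot 65 + \frac{3242}{1081} = 1625 + \frac{3242}{1081} = \frac{1759867}{1081}$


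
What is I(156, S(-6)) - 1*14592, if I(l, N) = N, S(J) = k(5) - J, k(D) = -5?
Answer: -14591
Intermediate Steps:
S(J) = -5 - J
I(156, S(-6)) - 1*14592 = (-5 - 1*(-6)) - 1*14592 = (-5 + 6) - 14592 = 1 - 14592 = -14591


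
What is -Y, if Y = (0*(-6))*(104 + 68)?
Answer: 0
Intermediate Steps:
Y = 0 (Y = 0*172 = 0)
-Y = -1*0 = 0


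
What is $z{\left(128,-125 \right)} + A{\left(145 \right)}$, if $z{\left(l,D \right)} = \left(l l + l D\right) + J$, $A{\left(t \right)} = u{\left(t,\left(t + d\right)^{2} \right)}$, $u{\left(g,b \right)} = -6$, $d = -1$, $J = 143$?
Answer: $521$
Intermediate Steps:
$A{\left(t \right)} = -6$
$z{\left(l,D \right)} = 143 + l^{2} + D l$ ($z{\left(l,D \right)} = \left(l l + l D\right) + 143 = \left(l^{2} + D l\right) + 143 = 143 + l^{2} + D l$)
$z{\left(128,-125 \right)} + A{\left(145 \right)} = \left(143 + 128^{2} - 16000\right) - 6 = \left(143 + 16384 - 16000\right) - 6 = 527 - 6 = 521$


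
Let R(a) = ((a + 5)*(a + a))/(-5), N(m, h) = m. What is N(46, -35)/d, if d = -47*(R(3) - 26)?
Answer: 115/4183 ≈ 0.027492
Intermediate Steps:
R(a) = -2*a*(5 + a)/5 (R(a) = ((5 + a)*(2*a))*(-⅕) = (2*a*(5 + a))*(-⅕) = -2*a*(5 + a)/5)
d = 8366/5 (d = -47*(-⅖*3*(5 + 3) - 26) = -47*(-⅖*3*8 - 26) = -47*(-48/5 - 26) = -47*(-178/5) = 8366/5 ≈ 1673.2)
N(46, -35)/d = 46/(8366/5) = 46*(5/8366) = 115/4183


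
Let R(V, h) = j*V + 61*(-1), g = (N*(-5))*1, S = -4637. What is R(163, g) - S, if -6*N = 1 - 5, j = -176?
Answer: -24112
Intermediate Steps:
N = 2/3 (N = -(1 - 5)/6 = -1/6*(-4) = 2/3 ≈ 0.66667)
g = -10/3 (g = ((2/3)*(-5))*1 = -10/3*1 = -10/3 ≈ -3.3333)
R(V, h) = -61 - 176*V (R(V, h) = -176*V + 61*(-1) = -176*V - 61 = -61 - 176*V)
R(163, g) - S = (-61 - 176*163) - 1*(-4637) = (-61 - 28688) + 4637 = -28749 + 4637 = -24112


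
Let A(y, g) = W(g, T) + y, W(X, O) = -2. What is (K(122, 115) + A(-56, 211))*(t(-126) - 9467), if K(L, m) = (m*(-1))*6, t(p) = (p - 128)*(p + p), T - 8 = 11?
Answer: -40796668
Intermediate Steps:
T = 19 (T = 8 + 11 = 19)
t(p) = 2*p*(-128 + p) (t(p) = (-128 + p)*(2*p) = 2*p*(-128 + p))
K(L, m) = -6*m (K(L, m) = -m*6 = -6*m)
A(y, g) = -2 + y
(K(122, 115) + A(-56, 211))*(t(-126) - 9467) = (-6*115 + (-2 - 56))*(2*(-126)*(-128 - 126) - 9467) = (-690 - 58)*(2*(-126)*(-254) - 9467) = -748*(64008 - 9467) = -748*54541 = -40796668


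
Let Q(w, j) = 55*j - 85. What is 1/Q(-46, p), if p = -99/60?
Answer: -4/703 ≈ -0.0056899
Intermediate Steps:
p = -33/20 (p = -99*1/60 = -33/20 ≈ -1.6500)
Q(w, j) = -85 + 55*j
1/Q(-46, p) = 1/(-85 + 55*(-33/20)) = 1/(-85 - 363/4) = 1/(-703/4) = -4/703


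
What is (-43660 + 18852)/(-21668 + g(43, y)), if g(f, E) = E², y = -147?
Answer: 24808/59 ≈ 420.47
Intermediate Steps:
(-43660 + 18852)/(-21668 + g(43, y)) = (-43660 + 18852)/(-21668 + (-147)²) = -24808/(-21668 + 21609) = -24808/(-59) = -24808*(-1/59) = 24808/59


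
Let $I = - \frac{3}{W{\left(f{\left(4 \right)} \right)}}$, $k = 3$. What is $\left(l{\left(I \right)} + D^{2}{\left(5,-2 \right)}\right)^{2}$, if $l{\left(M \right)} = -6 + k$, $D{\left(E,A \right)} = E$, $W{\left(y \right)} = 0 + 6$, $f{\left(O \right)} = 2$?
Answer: $484$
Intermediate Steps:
$W{\left(y \right)} = 6$
$I = - \frac{1}{2}$ ($I = - \frac{3}{6} = \left(-3\right) \frac{1}{6} = - \frac{1}{2} \approx -0.5$)
$l{\left(M \right)} = -3$ ($l{\left(M \right)} = -6 + 3 = -3$)
$\left(l{\left(I \right)} + D^{2}{\left(5,-2 \right)}\right)^{2} = \left(-3 + 5^{2}\right)^{2} = \left(-3 + 25\right)^{2} = 22^{2} = 484$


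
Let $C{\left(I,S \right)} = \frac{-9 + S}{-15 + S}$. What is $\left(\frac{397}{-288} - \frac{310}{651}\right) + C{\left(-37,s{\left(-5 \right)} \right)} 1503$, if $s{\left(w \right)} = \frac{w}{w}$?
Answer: $\frac{1727717}{2016} \approx 857.0$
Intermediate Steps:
$s{\left(w \right)} = 1$
$C{\left(I,S \right)} = \frac{-9 + S}{-15 + S}$
$\left(\frac{397}{-288} - \frac{310}{651}\right) + C{\left(-37,s{\left(-5 \right)} \right)} 1503 = \left(\frac{397}{-288} - \frac{310}{651}\right) + \frac{-9 + 1}{-15 + 1} \cdot 1503 = \left(397 \left(- \frac{1}{288}\right) - \frac{10}{21}\right) + \frac{1}{-14} \left(-8\right) 1503 = \left(- \frac{397}{288} - \frac{10}{21}\right) + \left(- \frac{1}{14}\right) \left(-8\right) 1503 = - \frac{3739}{2016} + \frac{4}{7} \cdot 1503 = - \frac{3739}{2016} + \frac{6012}{7} = \frac{1727717}{2016}$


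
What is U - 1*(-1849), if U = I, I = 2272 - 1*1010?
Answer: 3111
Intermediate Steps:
I = 1262 (I = 2272 - 1010 = 1262)
U = 1262
U - 1*(-1849) = 1262 - 1*(-1849) = 1262 + 1849 = 3111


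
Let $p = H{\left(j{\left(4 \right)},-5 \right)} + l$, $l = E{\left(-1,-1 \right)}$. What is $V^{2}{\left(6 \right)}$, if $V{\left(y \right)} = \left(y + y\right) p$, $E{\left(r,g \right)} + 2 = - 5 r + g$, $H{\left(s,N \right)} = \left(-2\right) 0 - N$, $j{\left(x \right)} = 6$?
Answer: $7056$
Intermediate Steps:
$H{\left(s,N \right)} = - N$ ($H{\left(s,N \right)} = 0 - N = - N$)
$E{\left(r,g \right)} = -2 + g - 5 r$ ($E{\left(r,g \right)} = -2 + \left(- 5 r + g\right) = -2 + \left(g - 5 r\right) = -2 + g - 5 r$)
$l = 2$ ($l = -2 - 1 - -5 = -2 - 1 + 5 = 2$)
$p = 7$ ($p = \left(-1\right) \left(-5\right) + 2 = 5 + 2 = 7$)
$V{\left(y \right)} = 14 y$ ($V{\left(y \right)} = \left(y + y\right) 7 = 2 y 7 = 14 y$)
$V^{2}{\left(6 \right)} = \left(14 \cdot 6\right)^{2} = 84^{2} = 7056$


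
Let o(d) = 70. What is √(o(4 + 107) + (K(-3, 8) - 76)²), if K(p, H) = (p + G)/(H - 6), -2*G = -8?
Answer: √23081/2 ≈ 75.962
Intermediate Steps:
G = 4 (G = -½*(-8) = 4)
K(p, H) = (4 + p)/(-6 + H) (K(p, H) = (p + 4)/(H - 6) = (4 + p)/(-6 + H))
√(o(4 + 107) + (K(-3, 8) - 76)²) = √(70 + ((4 - 3)/(-6 + 8) - 76)²) = √(70 + (1/2 - 76)²) = √(70 + ((½)*1 - 76)²) = √(70 + (½ - 76)²) = √(70 + (-151/2)²) = √(70 + 22801/4) = √(23081/4) = √23081/2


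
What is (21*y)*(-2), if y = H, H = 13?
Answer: -546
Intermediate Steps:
y = 13
(21*y)*(-2) = (21*13)*(-2) = 273*(-2) = -546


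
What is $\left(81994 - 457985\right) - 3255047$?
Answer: $-3631038$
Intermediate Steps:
$\left(81994 - 457985\right) - 3255047 = -375991 - 3255047 = -3631038$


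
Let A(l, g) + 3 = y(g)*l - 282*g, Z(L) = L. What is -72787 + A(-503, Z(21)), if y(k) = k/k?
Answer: -79215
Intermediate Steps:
y(k) = 1
A(l, g) = -3 + l - 282*g (A(l, g) = -3 + (1*l - 282*g) = -3 + (l - 282*g) = -3 + l - 282*g)
-72787 + A(-503, Z(21)) = -72787 + (-3 - 503 - 282*21) = -72787 + (-3 - 503 - 5922) = -72787 - 6428 = -79215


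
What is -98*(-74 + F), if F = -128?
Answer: 19796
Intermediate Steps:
-98*(-74 + F) = -98*(-74 - 128) = -98*(-202) = 19796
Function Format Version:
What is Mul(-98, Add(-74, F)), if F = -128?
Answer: 19796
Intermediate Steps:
Mul(-98, Add(-74, F)) = Mul(-98, Add(-74, -128)) = Mul(-98, -202) = 19796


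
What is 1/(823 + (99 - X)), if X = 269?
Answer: 1/653 ≈ 0.0015314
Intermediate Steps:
1/(823 + (99 - X)) = 1/(823 + (99 - 1*269)) = 1/(823 + (99 - 269)) = 1/(823 - 170) = 1/653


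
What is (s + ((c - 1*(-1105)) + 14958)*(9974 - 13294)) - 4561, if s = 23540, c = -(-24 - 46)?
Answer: -53542581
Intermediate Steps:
c = 70 (c = -1*(-70) = 70)
(s + ((c - 1*(-1105)) + 14958)*(9974 - 13294)) - 4561 = (23540 + ((70 - 1*(-1105)) + 14958)*(9974 - 13294)) - 4561 = (23540 + ((70 + 1105) + 14958)*(-3320)) - 4561 = (23540 + (1175 + 14958)*(-3320)) - 4561 = (23540 + 16133*(-3320)) - 4561 = (23540 - 53561560) - 4561 = -53538020 - 4561 = -53542581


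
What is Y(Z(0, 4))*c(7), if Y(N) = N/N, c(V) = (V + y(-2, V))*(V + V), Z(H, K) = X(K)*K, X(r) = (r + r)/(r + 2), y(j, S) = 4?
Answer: 154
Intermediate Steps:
X(r) = 2*r/(2 + r) (X(r) = (2*r)/(2 + r) = 2*r/(2 + r))
Z(H, K) = 2*K**2/(2 + K) (Z(H, K) = (2*K/(2 + K))*K = 2*K**2/(2 + K))
c(V) = 2*V*(4 + V) (c(V) = (V + 4)*(V + V) = (4 + V)*(2*V) = 2*V*(4 + V))
Y(N) = 1
Y(Z(0, 4))*c(7) = 1*(2*7*(4 + 7)) = 1*(2*7*11) = 1*154 = 154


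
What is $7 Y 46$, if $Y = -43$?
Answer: $-13846$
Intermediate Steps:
$7 Y 46 = 7 \left(-43\right) 46 = \left(-301\right) 46 = -13846$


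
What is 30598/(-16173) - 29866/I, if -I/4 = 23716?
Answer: -1209812927/767117736 ≈ -1.5771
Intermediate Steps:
I = -94864 (I = -4*23716 = -94864)
30598/(-16173) - 29866/I = 30598/(-16173) - 29866/(-94864) = 30598*(-1/16173) - 29866*(-1/94864) = -30598/16173 + 14933/47432 = -1209812927/767117736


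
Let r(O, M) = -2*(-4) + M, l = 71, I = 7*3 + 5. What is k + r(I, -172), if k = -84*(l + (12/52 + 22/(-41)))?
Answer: -3252532/533 ≈ -6102.3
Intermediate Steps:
I = 26 (I = 21 + 5 = 26)
k = -3165120/533 (k = -84*(71 + (12/52 + 22/(-41))) = -84*(71 + (12*(1/52) + 22*(-1/41))) = -84*(71 + (3/13 - 22/41)) = -84*(71 - 163/533) = -84*37680/533 = -3165120/533 ≈ -5938.3)
r(O, M) = 8 + M
k + r(I, -172) = -3165120/533 + (8 - 172) = -3165120/533 - 164 = -3252532/533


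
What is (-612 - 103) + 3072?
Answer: 2357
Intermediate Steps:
(-612 - 103) + 3072 = -715 + 3072 = 2357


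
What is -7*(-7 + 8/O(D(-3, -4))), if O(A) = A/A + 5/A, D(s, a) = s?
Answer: 133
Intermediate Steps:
O(A) = 1 + 5/A
-7*(-7 + 8/O(D(-3, -4))) = -7*(-7 + 8/(((5 - 3)/(-3)))) = -7*(-7 + 8/((-⅓*2))) = -7*(-7 + 8/(-⅔)) = -7*(-7 + 8*(-3/2)) = -7*(-7 - 12) = -7*(-19) = 133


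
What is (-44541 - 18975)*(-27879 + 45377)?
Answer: -1111402968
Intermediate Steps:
(-44541 - 18975)*(-27879 + 45377) = -63516*17498 = -1111402968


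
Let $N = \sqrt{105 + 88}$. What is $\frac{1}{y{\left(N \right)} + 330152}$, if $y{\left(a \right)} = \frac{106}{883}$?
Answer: $\frac{883}{291524322} \approx 3.0289 \cdot 10^{-6}$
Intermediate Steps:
$N = \sqrt{193} \approx 13.892$
$y{\left(a \right)} = \frac{106}{883}$ ($y{\left(a \right)} = 106 \cdot \frac{1}{883} = \frac{106}{883}$)
$\frac{1}{y{\left(N \right)} + 330152} = \frac{1}{\frac{106}{883} + 330152} = \frac{1}{\frac{291524322}{883}} = \frac{883}{291524322}$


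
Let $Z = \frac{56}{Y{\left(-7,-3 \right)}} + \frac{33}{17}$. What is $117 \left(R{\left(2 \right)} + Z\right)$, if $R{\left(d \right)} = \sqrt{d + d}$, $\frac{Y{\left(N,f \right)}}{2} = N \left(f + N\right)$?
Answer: $\frac{43173}{85} \approx 507.92$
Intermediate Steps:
$Y{\left(N,f \right)} = 2 N \left(N + f\right)$ ($Y{\left(N,f \right)} = 2 N \left(f + N\right) = 2 N \left(N + f\right)$)
$R{\left(d \right)} = \sqrt{2} \sqrt{d}$ ($R{\left(d \right)} = \sqrt{2 d} = \sqrt{2} \sqrt{d}$)
$Z = \frac{199}{85}$ ($Z = \frac{56}{2 \left(-7\right) \left(-7 - 3\right)} + \frac{33}{17} = \frac{56}{2 \left(-7\right) \left(-10\right)} + 33 \cdot \frac{1}{17} = \frac{56}{140} + \frac{33}{17} = 56 \cdot \frac{1}{140} + \frac{33}{17} = \frac{2}{5} + \frac{33}{17} = \frac{199}{85} \approx 2.3412$)
$117 \left(R{\left(2 \right)} + Z\right) = 117 \left(\sqrt{2} \sqrt{2} + \frac{199}{85}\right) = 117 \left(2 + \frac{199}{85}\right) = 117 \cdot \frac{369}{85} = \frac{43173}{85}$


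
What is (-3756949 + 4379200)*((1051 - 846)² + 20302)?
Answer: 38783038077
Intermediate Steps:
(-3756949 + 4379200)*((1051 - 846)² + 20302) = 622251*(205² + 20302) = 622251*(42025 + 20302) = 622251*62327 = 38783038077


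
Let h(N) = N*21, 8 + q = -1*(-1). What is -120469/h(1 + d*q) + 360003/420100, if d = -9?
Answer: -12531295717/141153600 ≈ -88.778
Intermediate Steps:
q = -7 (q = -8 - 1*(-1) = -8 + 1 = -7)
h(N) = 21*N
-120469/h(1 + d*q) + 360003/420100 = -120469*1/(21*(1 - 9*(-7))) + 360003/420100 = -120469*1/(21*(1 + 63)) + 360003*(1/420100) = -120469/(21*64) + 360003/420100 = -120469/1344 + 360003/420100 = -12531295717/141153600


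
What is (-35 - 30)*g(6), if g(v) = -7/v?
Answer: 455/6 ≈ 75.833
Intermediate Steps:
(-35 - 30)*g(6) = (-35 - 30)*(-7/6) = -(-455)/6 = -65*(-7/6) = 455/6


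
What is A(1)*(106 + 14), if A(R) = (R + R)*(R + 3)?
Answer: 960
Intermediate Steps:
A(R) = 2*R*(3 + R) (A(R) = (2*R)*(3 + R) = 2*R*(3 + R))
A(1)*(106 + 14) = (2*1*(3 + 1))*(106 + 14) = (2*1*4)*120 = 8*120 = 960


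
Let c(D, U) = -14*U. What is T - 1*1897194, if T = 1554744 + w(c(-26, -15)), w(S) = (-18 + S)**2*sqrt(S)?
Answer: -342450 + 36864*sqrt(210) ≈ 1.9176e+5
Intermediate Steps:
w(S) = sqrt(S)*(-18 + S)**2
T = 1554744 + 36864*sqrt(210) (T = 1554744 + sqrt(-14*(-15))*(-18 - 14*(-15))**2 = 1554744 + sqrt(210)*(-18 + 210)**2 = 1554744 + sqrt(210)*192**2 = 1554744 + sqrt(210)*36864 = 1554744 + 36864*sqrt(210) ≈ 2.0890e+6)
T - 1*1897194 = (1554744 + 36864*sqrt(210)) - 1*1897194 = (1554744 + 36864*sqrt(210)) - 1897194 = -342450 + 36864*sqrt(210)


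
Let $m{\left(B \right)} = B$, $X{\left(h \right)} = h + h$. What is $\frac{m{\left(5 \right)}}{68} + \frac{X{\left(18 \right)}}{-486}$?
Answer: $- \frac{1}{1836} \approx -0.00054466$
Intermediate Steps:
$X{\left(h \right)} = 2 h$
$\frac{m{\left(5 \right)}}{68} + \frac{X{\left(18 \right)}}{-486} = \frac{5}{68} + \frac{2 \cdot 18}{-486} = 5 \cdot \frac{1}{68} + 36 \left(- \frac{1}{486}\right) = \frac{5}{68} - \frac{2}{27} = - \frac{1}{1836}$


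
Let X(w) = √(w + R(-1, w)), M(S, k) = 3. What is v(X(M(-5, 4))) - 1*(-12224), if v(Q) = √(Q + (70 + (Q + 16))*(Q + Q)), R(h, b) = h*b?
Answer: 12224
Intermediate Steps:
R(h, b) = b*h
X(w) = 0 (X(w) = √(w + w*(-1)) = √(w - w) = √0 = 0)
v(Q) = √(Q + 2*Q*(86 + Q)) (v(Q) = √(Q + (70 + (16 + Q))*(2*Q)) = √(Q + (86 + Q)*(2*Q)) = √(Q + 2*Q*(86 + Q)))
v(X(M(-5, 4))) - 1*(-12224) = √(0*(173 + 2*0)) - 1*(-12224) = √(0*(173 + 0)) + 12224 = √(0*173) + 12224 = √0 + 12224 = 0 + 12224 = 12224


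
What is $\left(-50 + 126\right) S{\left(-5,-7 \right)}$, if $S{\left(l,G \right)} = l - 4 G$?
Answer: $1748$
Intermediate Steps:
$\left(-50 + 126\right) S{\left(-5,-7 \right)} = \left(-50 + 126\right) \left(-5 - -28\right) = 76 \left(-5 + 28\right) = 76 \cdot 23 = 1748$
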